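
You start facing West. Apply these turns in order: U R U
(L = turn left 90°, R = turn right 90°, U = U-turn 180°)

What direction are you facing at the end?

Answer: Final heading: North

Derivation:
Start: West
  U (U-turn (180°)) -> East
  R (right (90° clockwise)) -> South
  U (U-turn (180°)) -> North
Final: North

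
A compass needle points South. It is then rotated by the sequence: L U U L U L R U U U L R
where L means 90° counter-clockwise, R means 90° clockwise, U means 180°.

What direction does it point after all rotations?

Answer: Final heading: North

Derivation:
Start: South
  L (left (90° counter-clockwise)) -> East
  U (U-turn (180°)) -> West
  U (U-turn (180°)) -> East
  L (left (90° counter-clockwise)) -> North
  U (U-turn (180°)) -> South
  L (left (90° counter-clockwise)) -> East
  R (right (90° clockwise)) -> South
  U (U-turn (180°)) -> North
  U (U-turn (180°)) -> South
  U (U-turn (180°)) -> North
  L (left (90° counter-clockwise)) -> West
  R (right (90° clockwise)) -> North
Final: North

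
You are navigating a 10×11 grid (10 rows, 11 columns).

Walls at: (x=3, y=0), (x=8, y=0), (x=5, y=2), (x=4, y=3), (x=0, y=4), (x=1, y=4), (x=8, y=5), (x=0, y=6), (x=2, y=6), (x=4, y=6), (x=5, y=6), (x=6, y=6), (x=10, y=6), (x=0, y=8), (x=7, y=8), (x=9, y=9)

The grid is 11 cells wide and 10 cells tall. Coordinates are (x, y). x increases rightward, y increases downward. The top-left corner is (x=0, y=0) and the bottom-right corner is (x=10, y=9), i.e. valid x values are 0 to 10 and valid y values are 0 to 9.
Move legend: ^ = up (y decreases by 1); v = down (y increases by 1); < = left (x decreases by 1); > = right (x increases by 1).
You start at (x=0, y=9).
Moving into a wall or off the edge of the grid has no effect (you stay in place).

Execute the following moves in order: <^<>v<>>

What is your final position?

Answer: Final position: (x=2, y=9)

Derivation:
Start: (x=0, y=9)
  < (left): blocked, stay at (x=0, y=9)
  ^ (up): blocked, stay at (x=0, y=9)
  < (left): blocked, stay at (x=0, y=9)
  > (right): (x=0, y=9) -> (x=1, y=9)
  v (down): blocked, stay at (x=1, y=9)
  < (left): (x=1, y=9) -> (x=0, y=9)
  > (right): (x=0, y=9) -> (x=1, y=9)
  > (right): (x=1, y=9) -> (x=2, y=9)
Final: (x=2, y=9)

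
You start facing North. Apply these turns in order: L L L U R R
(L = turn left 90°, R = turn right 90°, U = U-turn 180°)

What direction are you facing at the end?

Start: North
  L (left (90° counter-clockwise)) -> West
  L (left (90° counter-clockwise)) -> South
  L (left (90° counter-clockwise)) -> East
  U (U-turn (180°)) -> West
  R (right (90° clockwise)) -> North
  R (right (90° clockwise)) -> East
Final: East

Answer: Final heading: East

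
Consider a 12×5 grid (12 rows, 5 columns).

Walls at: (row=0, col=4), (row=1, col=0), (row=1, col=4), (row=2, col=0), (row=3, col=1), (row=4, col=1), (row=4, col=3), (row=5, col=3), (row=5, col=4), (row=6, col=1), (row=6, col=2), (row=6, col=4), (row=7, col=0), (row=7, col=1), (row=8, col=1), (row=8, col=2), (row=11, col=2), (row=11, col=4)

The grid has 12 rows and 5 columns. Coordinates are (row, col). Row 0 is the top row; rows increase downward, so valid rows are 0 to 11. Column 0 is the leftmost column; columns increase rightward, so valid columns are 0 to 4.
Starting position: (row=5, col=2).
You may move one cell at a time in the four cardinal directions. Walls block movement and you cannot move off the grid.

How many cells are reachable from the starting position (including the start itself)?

BFS flood-fill from (row=5, col=2):
  Distance 0: (row=5, col=2)
  Distance 1: (row=4, col=2), (row=5, col=1)
  Distance 2: (row=3, col=2), (row=5, col=0)
  Distance 3: (row=2, col=2), (row=3, col=3), (row=4, col=0), (row=6, col=0)
  Distance 4: (row=1, col=2), (row=2, col=1), (row=2, col=3), (row=3, col=0), (row=3, col=4)
  Distance 5: (row=0, col=2), (row=1, col=1), (row=1, col=3), (row=2, col=4), (row=4, col=4)
  Distance 6: (row=0, col=1), (row=0, col=3)
  Distance 7: (row=0, col=0)
Total reachable: 22 (grid has 42 open cells total)

Answer: Reachable cells: 22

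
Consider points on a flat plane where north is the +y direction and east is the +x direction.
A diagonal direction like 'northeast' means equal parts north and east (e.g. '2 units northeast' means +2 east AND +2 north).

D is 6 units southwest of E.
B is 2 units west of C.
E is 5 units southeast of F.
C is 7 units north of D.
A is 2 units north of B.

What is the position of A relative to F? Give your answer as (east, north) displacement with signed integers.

Answer: A is at (east=-3, north=-2) relative to F.

Derivation:
Place F at the origin (east=0, north=0).
  E is 5 units southeast of F: delta (east=+5, north=-5); E at (east=5, north=-5).
  D is 6 units southwest of E: delta (east=-6, north=-6); D at (east=-1, north=-11).
  C is 7 units north of D: delta (east=+0, north=+7); C at (east=-1, north=-4).
  B is 2 units west of C: delta (east=-2, north=+0); B at (east=-3, north=-4).
  A is 2 units north of B: delta (east=+0, north=+2); A at (east=-3, north=-2).
Therefore A relative to F: (east=-3, north=-2).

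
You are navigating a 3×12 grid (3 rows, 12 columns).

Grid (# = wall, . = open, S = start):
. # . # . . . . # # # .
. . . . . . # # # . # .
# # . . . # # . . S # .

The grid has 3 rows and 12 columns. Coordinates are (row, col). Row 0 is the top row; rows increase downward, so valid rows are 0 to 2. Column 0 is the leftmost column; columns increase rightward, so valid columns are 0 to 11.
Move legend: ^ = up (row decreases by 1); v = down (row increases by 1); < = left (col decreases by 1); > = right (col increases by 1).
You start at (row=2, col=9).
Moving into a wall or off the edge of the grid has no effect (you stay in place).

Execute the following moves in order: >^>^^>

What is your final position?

Answer: Final position: (row=1, col=9)

Derivation:
Start: (row=2, col=9)
  > (right): blocked, stay at (row=2, col=9)
  ^ (up): (row=2, col=9) -> (row=1, col=9)
  > (right): blocked, stay at (row=1, col=9)
  ^ (up): blocked, stay at (row=1, col=9)
  ^ (up): blocked, stay at (row=1, col=9)
  > (right): blocked, stay at (row=1, col=9)
Final: (row=1, col=9)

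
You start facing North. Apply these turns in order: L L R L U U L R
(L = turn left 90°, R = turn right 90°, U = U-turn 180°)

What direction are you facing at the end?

Answer: Final heading: South

Derivation:
Start: North
  L (left (90° counter-clockwise)) -> West
  L (left (90° counter-clockwise)) -> South
  R (right (90° clockwise)) -> West
  L (left (90° counter-clockwise)) -> South
  U (U-turn (180°)) -> North
  U (U-turn (180°)) -> South
  L (left (90° counter-clockwise)) -> East
  R (right (90° clockwise)) -> South
Final: South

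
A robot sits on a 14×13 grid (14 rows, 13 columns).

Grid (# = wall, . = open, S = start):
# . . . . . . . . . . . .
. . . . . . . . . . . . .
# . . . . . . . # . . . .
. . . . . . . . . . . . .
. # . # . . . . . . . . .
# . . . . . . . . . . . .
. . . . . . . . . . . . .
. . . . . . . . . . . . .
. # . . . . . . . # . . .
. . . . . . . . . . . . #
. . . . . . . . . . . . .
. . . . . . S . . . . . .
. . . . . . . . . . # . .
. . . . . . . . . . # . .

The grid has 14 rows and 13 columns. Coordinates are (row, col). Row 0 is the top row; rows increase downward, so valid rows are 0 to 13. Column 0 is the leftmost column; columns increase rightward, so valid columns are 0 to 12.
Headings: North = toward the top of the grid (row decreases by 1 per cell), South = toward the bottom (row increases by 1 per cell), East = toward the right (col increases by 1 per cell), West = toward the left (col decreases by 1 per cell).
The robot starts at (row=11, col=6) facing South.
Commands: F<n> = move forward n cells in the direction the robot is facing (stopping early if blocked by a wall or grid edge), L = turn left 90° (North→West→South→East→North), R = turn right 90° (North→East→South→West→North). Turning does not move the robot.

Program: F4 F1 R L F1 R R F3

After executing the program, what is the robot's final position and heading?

Answer: Final position: (row=10, col=6), facing North

Derivation:
Start: (row=11, col=6), facing South
  F4: move forward 2/4 (blocked), now at (row=13, col=6)
  F1: move forward 0/1 (blocked), now at (row=13, col=6)
  R: turn right, now facing West
  L: turn left, now facing South
  F1: move forward 0/1 (blocked), now at (row=13, col=6)
  R: turn right, now facing West
  R: turn right, now facing North
  F3: move forward 3, now at (row=10, col=6)
Final: (row=10, col=6), facing North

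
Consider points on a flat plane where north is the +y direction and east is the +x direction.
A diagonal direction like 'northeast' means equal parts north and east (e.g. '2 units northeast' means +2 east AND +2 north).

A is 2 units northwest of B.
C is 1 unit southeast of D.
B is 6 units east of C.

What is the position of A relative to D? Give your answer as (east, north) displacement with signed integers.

Place D at the origin (east=0, north=0).
  C is 1 unit southeast of D: delta (east=+1, north=-1); C at (east=1, north=-1).
  B is 6 units east of C: delta (east=+6, north=+0); B at (east=7, north=-1).
  A is 2 units northwest of B: delta (east=-2, north=+2); A at (east=5, north=1).
Therefore A relative to D: (east=5, north=1).

Answer: A is at (east=5, north=1) relative to D.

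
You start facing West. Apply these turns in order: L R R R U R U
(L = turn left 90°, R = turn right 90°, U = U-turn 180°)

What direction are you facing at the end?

Start: West
  L (left (90° counter-clockwise)) -> South
  R (right (90° clockwise)) -> West
  R (right (90° clockwise)) -> North
  R (right (90° clockwise)) -> East
  U (U-turn (180°)) -> West
  R (right (90° clockwise)) -> North
  U (U-turn (180°)) -> South
Final: South

Answer: Final heading: South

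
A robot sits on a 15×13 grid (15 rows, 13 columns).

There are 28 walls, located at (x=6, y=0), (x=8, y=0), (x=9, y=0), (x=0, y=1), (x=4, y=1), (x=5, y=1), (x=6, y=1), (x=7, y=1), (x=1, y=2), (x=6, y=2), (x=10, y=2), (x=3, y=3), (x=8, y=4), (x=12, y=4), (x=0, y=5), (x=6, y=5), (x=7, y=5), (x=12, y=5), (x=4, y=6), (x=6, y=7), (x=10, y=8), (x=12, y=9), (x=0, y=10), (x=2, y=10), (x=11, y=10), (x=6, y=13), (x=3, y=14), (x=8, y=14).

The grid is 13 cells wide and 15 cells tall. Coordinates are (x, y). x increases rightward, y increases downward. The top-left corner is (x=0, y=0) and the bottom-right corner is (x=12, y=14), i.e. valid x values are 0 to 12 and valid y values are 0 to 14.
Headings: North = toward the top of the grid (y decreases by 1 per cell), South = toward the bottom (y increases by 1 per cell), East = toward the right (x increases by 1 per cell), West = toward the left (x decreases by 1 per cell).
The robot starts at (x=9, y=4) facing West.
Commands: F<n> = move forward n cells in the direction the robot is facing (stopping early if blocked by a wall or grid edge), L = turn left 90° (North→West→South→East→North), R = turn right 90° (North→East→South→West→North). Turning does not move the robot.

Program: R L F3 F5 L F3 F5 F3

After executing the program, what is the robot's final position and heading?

Answer: Final position: (x=9, y=14), facing South

Derivation:
Start: (x=9, y=4), facing West
  R: turn right, now facing North
  L: turn left, now facing West
  F3: move forward 0/3 (blocked), now at (x=9, y=4)
  F5: move forward 0/5 (blocked), now at (x=9, y=4)
  L: turn left, now facing South
  F3: move forward 3, now at (x=9, y=7)
  F5: move forward 5, now at (x=9, y=12)
  F3: move forward 2/3 (blocked), now at (x=9, y=14)
Final: (x=9, y=14), facing South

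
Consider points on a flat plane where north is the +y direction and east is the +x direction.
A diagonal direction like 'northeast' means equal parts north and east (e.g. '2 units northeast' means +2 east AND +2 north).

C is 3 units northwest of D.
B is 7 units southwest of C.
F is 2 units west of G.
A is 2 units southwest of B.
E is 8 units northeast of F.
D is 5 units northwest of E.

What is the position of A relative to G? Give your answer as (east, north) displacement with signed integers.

Place G at the origin (east=0, north=0).
  F is 2 units west of G: delta (east=-2, north=+0); F at (east=-2, north=0).
  E is 8 units northeast of F: delta (east=+8, north=+8); E at (east=6, north=8).
  D is 5 units northwest of E: delta (east=-5, north=+5); D at (east=1, north=13).
  C is 3 units northwest of D: delta (east=-3, north=+3); C at (east=-2, north=16).
  B is 7 units southwest of C: delta (east=-7, north=-7); B at (east=-9, north=9).
  A is 2 units southwest of B: delta (east=-2, north=-2); A at (east=-11, north=7).
Therefore A relative to G: (east=-11, north=7).

Answer: A is at (east=-11, north=7) relative to G.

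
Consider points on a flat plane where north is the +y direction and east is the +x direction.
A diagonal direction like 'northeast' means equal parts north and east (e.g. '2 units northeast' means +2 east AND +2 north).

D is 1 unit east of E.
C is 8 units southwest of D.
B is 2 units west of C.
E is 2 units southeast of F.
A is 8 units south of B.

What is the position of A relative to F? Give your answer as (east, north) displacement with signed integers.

Answer: A is at (east=-7, north=-18) relative to F.

Derivation:
Place F at the origin (east=0, north=0).
  E is 2 units southeast of F: delta (east=+2, north=-2); E at (east=2, north=-2).
  D is 1 unit east of E: delta (east=+1, north=+0); D at (east=3, north=-2).
  C is 8 units southwest of D: delta (east=-8, north=-8); C at (east=-5, north=-10).
  B is 2 units west of C: delta (east=-2, north=+0); B at (east=-7, north=-10).
  A is 8 units south of B: delta (east=+0, north=-8); A at (east=-7, north=-18).
Therefore A relative to F: (east=-7, north=-18).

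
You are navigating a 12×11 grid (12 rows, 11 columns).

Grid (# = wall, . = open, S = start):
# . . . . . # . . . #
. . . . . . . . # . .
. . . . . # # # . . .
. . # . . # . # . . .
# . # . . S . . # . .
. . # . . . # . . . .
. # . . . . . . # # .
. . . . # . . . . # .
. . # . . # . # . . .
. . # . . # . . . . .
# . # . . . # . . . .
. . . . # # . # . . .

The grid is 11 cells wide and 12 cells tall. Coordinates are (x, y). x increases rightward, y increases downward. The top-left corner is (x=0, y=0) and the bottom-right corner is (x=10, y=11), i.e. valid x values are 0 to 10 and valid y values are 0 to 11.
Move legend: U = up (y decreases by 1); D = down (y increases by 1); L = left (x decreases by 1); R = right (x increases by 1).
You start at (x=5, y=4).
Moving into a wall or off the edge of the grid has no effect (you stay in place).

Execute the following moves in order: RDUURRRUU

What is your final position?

Start: (x=5, y=4)
  R (right): (x=5, y=4) -> (x=6, y=4)
  D (down): blocked, stay at (x=6, y=4)
  U (up): (x=6, y=4) -> (x=6, y=3)
  U (up): blocked, stay at (x=6, y=3)
  [×3]R (right): blocked, stay at (x=6, y=3)
  U (up): blocked, stay at (x=6, y=3)
  U (up): blocked, stay at (x=6, y=3)
Final: (x=6, y=3)

Answer: Final position: (x=6, y=3)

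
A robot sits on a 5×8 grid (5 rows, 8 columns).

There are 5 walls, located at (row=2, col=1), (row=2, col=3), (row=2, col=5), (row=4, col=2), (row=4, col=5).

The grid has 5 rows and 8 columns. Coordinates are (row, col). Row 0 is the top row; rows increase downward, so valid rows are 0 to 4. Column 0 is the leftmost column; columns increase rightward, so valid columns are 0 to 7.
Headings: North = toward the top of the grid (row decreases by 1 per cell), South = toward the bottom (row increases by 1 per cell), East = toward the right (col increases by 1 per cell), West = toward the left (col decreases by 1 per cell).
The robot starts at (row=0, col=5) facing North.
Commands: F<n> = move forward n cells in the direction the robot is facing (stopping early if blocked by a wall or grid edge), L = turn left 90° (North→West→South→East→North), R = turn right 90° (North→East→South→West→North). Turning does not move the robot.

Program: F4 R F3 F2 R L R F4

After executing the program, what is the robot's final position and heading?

Answer: Final position: (row=4, col=7), facing South

Derivation:
Start: (row=0, col=5), facing North
  F4: move forward 0/4 (blocked), now at (row=0, col=5)
  R: turn right, now facing East
  F3: move forward 2/3 (blocked), now at (row=0, col=7)
  F2: move forward 0/2 (blocked), now at (row=0, col=7)
  R: turn right, now facing South
  L: turn left, now facing East
  R: turn right, now facing South
  F4: move forward 4, now at (row=4, col=7)
Final: (row=4, col=7), facing South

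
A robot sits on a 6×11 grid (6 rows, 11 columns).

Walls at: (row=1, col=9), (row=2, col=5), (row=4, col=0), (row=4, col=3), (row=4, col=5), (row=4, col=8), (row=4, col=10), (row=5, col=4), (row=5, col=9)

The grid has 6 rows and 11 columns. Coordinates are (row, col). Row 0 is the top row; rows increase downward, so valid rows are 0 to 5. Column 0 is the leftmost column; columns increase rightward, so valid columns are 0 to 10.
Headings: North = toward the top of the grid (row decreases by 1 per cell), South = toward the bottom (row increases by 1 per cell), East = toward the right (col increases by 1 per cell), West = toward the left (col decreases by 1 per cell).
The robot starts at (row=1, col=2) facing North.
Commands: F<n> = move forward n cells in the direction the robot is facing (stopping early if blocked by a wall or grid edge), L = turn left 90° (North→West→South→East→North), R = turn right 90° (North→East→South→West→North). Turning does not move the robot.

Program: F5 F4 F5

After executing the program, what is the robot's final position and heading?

Start: (row=1, col=2), facing North
  F5: move forward 1/5 (blocked), now at (row=0, col=2)
  F4: move forward 0/4 (blocked), now at (row=0, col=2)
  F5: move forward 0/5 (blocked), now at (row=0, col=2)
Final: (row=0, col=2), facing North

Answer: Final position: (row=0, col=2), facing North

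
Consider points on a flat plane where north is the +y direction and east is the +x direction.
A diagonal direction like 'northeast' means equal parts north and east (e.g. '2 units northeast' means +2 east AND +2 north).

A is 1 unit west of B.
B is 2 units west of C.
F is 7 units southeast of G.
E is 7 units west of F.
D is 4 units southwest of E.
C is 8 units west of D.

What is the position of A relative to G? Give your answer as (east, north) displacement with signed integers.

Answer: A is at (east=-15, north=-11) relative to G.

Derivation:
Place G at the origin (east=0, north=0).
  F is 7 units southeast of G: delta (east=+7, north=-7); F at (east=7, north=-7).
  E is 7 units west of F: delta (east=-7, north=+0); E at (east=0, north=-7).
  D is 4 units southwest of E: delta (east=-4, north=-4); D at (east=-4, north=-11).
  C is 8 units west of D: delta (east=-8, north=+0); C at (east=-12, north=-11).
  B is 2 units west of C: delta (east=-2, north=+0); B at (east=-14, north=-11).
  A is 1 unit west of B: delta (east=-1, north=+0); A at (east=-15, north=-11).
Therefore A relative to G: (east=-15, north=-11).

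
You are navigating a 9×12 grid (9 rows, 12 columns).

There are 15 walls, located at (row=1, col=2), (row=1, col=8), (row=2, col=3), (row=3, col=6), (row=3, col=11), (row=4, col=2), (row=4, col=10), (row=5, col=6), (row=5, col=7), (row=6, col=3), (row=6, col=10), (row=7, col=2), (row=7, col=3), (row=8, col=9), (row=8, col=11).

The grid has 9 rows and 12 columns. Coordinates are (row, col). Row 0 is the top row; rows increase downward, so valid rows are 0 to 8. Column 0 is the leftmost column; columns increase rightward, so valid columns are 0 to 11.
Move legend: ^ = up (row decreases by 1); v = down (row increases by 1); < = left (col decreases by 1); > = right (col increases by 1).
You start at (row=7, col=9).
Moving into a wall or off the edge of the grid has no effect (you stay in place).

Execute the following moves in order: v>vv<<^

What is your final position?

Answer: Final position: (row=7, col=10)

Derivation:
Start: (row=7, col=9)
  v (down): blocked, stay at (row=7, col=9)
  > (right): (row=7, col=9) -> (row=7, col=10)
  v (down): (row=7, col=10) -> (row=8, col=10)
  v (down): blocked, stay at (row=8, col=10)
  < (left): blocked, stay at (row=8, col=10)
  < (left): blocked, stay at (row=8, col=10)
  ^ (up): (row=8, col=10) -> (row=7, col=10)
Final: (row=7, col=10)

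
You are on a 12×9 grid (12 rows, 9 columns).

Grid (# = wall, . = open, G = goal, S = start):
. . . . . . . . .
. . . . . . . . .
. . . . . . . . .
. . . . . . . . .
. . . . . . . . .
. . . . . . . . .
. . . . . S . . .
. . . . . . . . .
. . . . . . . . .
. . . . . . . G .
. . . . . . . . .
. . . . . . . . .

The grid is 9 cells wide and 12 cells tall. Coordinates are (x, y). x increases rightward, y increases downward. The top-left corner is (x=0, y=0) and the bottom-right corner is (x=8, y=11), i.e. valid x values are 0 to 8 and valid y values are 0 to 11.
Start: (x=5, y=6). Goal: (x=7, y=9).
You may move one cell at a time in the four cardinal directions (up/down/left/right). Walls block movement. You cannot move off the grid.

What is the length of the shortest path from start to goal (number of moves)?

Answer: Shortest path length: 5

Derivation:
BFS from (x=5, y=6) until reaching (x=7, y=9):
  Distance 0: (x=5, y=6)
  Distance 1: (x=5, y=5), (x=4, y=6), (x=6, y=6), (x=5, y=7)
  Distance 2: (x=5, y=4), (x=4, y=5), (x=6, y=5), (x=3, y=6), (x=7, y=6), (x=4, y=7), (x=6, y=7), (x=5, y=8)
  Distance 3: (x=5, y=3), (x=4, y=4), (x=6, y=4), (x=3, y=5), (x=7, y=5), (x=2, y=6), (x=8, y=6), (x=3, y=7), (x=7, y=7), (x=4, y=8), (x=6, y=8), (x=5, y=9)
  Distance 4: (x=5, y=2), (x=4, y=3), (x=6, y=3), (x=3, y=4), (x=7, y=4), (x=2, y=5), (x=8, y=5), (x=1, y=6), (x=2, y=7), (x=8, y=7), (x=3, y=8), (x=7, y=8), (x=4, y=9), (x=6, y=9), (x=5, y=10)
  Distance 5: (x=5, y=1), (x=4, y=2), (x=6, y=2), (x=3, y=3), (x=7, y=3), (x=2, y=4), (x=8, y=4), (x=1, y=5), (x=0, y=6), (x=1, y=7), (x=2, y=8), (x=8, y=8), (x=3, y=9), (x=7, y=9), (x=4, y=10), (x=6, y=10), (x=5, y=11)  <- goal reached here
One shortest path (5 moves): (x=5, y=6) -> (x=6, y=6) -> (x=7, y=6) -> (x=7, y=7) -> (x=7, y=8) -> (x=7, y=9)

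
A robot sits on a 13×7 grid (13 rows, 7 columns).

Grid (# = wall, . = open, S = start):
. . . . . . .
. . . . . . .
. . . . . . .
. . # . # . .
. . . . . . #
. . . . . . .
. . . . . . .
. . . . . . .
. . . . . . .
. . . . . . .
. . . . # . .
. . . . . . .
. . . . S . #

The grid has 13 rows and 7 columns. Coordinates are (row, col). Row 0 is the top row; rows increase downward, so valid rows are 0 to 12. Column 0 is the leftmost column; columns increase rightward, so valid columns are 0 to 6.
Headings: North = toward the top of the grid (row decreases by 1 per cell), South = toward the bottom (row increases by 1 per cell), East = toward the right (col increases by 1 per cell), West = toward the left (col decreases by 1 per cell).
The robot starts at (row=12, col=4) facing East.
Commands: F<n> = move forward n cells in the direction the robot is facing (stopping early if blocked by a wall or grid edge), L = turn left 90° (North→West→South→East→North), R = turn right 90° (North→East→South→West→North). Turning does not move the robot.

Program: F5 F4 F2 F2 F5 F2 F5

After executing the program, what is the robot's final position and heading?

Start: (row=12, col=4), facing East
  F5: move forward 1/5 (blocked), now at (row=12, col=5)
  F4: move forward 0/4 (blocked), now at (row=12, col=5)
  F2: move forward 0/2 (blocked), now at (row=12, col=5)
  F2: move forward 0/2 (blocked), now at (row=12, col=5)
  F5: move forward 0/5 (blocked), now at (row=12, col=5)
  F2: move forward 0/2 (blocked), now at (row=12, col=5)
  F5: move forward 0/5 (blocked), now at (row=12, col=5)
Final: (row=12, col=5), facing East

Answer: Final position: (row=12, col=5), facing East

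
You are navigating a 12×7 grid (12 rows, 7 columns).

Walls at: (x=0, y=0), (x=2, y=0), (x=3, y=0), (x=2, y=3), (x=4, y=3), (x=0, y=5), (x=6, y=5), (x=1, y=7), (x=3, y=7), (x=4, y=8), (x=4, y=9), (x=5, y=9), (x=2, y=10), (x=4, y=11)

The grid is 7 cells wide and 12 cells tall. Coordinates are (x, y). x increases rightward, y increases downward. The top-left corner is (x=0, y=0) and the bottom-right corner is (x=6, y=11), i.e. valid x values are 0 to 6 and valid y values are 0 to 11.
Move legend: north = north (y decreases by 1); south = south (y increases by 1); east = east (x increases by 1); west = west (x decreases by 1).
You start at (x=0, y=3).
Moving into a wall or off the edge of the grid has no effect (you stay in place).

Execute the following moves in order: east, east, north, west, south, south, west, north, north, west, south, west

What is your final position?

Start: (x=0, y=3)
  east (east): (x=0, y=3) -> (x=1, y=3)
  east (east): blocked, stay at (x=1, y=3)
  north (north): (x=1, y=3) -> (x=1, y=2)
  west (west): (x=1, y=2) -> (x=0, y=2)
  south (south): (x=0, y=2) -> (x=0, y=3)
  south (south): (x=0, y=3) -> (x=0, y=4)
  west (west): blocked, stay at (x=0, y=4)
  north (north): (x=0, y=4) -> (x=0, y=3)
  north (north): (x=0, y=3) -> (x=0, y=2)
  west (west): blocked, stay at (x=0, y=2)
  south (south): (x=0, y=2) -> (x=0, y=3)
  west (west): blocked, stay at (x=0, y=3)
Final: (x=0, y=3)

Answer: Final position: (x=0, y=3)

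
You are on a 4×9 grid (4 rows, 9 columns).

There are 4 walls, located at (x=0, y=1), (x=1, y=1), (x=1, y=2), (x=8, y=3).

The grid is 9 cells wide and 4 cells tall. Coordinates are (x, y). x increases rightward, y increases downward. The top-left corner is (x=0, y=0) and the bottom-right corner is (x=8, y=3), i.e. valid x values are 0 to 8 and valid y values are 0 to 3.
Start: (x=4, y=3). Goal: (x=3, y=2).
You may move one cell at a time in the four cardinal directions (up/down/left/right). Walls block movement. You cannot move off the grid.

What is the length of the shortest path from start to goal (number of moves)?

BFS from (x=4, y=3) until reaching (x=3, y=2):
  Distance 0: (x=4, y=3)
  Distance 1: (x=4, y=2), (x=3, y=3), (x=5, y=3)
  Distance 2: (x=4, y=1), (x=3, y=2), (x=5, y=2), (x=2, y=3), (x=6, y=3)  <- goal reached here
One shortest path (2 moves): (x=4, y=3) -> (x=3, y=3) -> (x=3, y=2)

Answer: Shortest path length: 2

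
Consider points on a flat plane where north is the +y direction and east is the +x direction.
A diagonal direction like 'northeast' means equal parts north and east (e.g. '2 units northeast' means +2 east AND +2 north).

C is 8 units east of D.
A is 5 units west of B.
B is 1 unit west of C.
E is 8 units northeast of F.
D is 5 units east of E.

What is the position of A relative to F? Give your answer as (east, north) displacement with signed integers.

Answer: A is at (east=15, north=8) relative to F.

Derivation:
Place F at the origin (east=0, north=0).
  E is 8 units northeast of F: delta (east=+8, north=+8); E at (east=8, north=8).
  D is 5 units east of E: delta (east=+5, north=+0); D at (east=13, north=8).
  C is 8 units east of D: delta (east=+8, north=+0); C at (east=21, north=8).
  B is 1 unit west of C: delta (east=-1, north=+0); B at (east=20, north=8).
  A is 5 units west of B: delta (east=-5, north=+0); A at (east=15, north=8).
Therefore A relative to F: (east=15, north=8).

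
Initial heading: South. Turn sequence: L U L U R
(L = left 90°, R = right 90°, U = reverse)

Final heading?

Answer: Final heading: East

Derivation:
Start: South
  L (left (90° counter-clockwise)) -> East
  U (U-turn (180°)) -> West
  L (left (90° counter-clockwise)) -> South
  U (U-turn (180°)) -> North
  R (right (90° clockwise)) -> East
Final: East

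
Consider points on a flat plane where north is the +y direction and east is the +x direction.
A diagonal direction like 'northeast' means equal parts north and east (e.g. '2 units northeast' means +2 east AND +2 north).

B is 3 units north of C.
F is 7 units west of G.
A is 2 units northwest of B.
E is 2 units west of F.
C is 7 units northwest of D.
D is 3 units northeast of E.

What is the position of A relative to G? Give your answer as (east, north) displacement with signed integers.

Place G at the origin (east=0, north=0).
  F is 7 units west of G: delta (east=-7, north=+0); F at (east=-7, north=0).
  E is 2 units west of F: delta (east=-2, north=+0); E at (east=-9, north=0).
  D is 3 units northeast of E: delta (east=+3, north=+3); D at (east=-6, north=3).
  C is 7 units northwest of D: delta (east=-7, north=+7); C at (east=-13, north=10).
  B is 3 units north of C: delta (east=+0, north=+3); B at (east=-13, north=13).
  A is 2 units northwest of B: delta (east=-2, north=+2); A at (east=-15, north=15).
Therefore A relative to G: (east=-15, north=15).

Answer: A is at (east=-15, north=15) relative to G.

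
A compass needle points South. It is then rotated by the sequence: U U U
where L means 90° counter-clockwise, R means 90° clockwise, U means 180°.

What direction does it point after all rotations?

Answer: Final heading: North

Derivation:
Start: South
  U (U-turn (180°)) -> North
  U (U-turn (180°)) -> South
  U (U-turn (180°)) -> North
Final: North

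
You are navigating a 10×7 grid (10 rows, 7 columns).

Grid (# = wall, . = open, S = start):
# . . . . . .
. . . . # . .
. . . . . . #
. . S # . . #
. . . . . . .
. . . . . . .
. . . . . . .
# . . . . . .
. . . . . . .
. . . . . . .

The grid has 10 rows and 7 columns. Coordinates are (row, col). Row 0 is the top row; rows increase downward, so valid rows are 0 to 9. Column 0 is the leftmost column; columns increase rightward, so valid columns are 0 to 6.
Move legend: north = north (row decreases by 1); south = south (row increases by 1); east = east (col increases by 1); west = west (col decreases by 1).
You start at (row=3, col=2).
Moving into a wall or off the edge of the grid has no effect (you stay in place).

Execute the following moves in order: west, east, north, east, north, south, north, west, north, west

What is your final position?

Answer: Final position: (row=0, col=1)

Derivation:
Start: (row=3, col=2)
  west (west): (row=3, col=2) -> (row=3, col=1)
  east (east): (row=3, col=1) -> (row=3, col=2)
  north (north): (row=3, col=2) -> (row=2, col=2)
  east (east): (row=2, col=2) -> (row=2, col=3)
  north (north): (row=2, col=3) -> (row=1, col=3)
  south (south): (row=1, col=3) -> (row=2, col=3)
  north (north): (row=2, col=3) -> (row=1, col=3)
  west (west): (row=1, col=3) -> (row=1, col=2)
  north (north): (row=1, col=2) -> (row=0, col=2)
  west (west): (row=0, col=2) -> (row=0, col=1)
Final: (row=0, col=1)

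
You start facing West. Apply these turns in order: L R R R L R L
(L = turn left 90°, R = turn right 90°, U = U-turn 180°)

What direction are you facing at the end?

Answer: Final heading: North

Derivation:
Start: West
  L (left (90° counter-clockwise)) -> South
  R (right (90° clockwise)) -> West
  R (right (90° clockwise)) -> North
  R (right (90° clockwise)) -> East
  L (left (90° counter-clockwise)) -> North
  R (right (90° clockwise)) -> East
  L (left (90° counter-clockwise)) -> North
Final: North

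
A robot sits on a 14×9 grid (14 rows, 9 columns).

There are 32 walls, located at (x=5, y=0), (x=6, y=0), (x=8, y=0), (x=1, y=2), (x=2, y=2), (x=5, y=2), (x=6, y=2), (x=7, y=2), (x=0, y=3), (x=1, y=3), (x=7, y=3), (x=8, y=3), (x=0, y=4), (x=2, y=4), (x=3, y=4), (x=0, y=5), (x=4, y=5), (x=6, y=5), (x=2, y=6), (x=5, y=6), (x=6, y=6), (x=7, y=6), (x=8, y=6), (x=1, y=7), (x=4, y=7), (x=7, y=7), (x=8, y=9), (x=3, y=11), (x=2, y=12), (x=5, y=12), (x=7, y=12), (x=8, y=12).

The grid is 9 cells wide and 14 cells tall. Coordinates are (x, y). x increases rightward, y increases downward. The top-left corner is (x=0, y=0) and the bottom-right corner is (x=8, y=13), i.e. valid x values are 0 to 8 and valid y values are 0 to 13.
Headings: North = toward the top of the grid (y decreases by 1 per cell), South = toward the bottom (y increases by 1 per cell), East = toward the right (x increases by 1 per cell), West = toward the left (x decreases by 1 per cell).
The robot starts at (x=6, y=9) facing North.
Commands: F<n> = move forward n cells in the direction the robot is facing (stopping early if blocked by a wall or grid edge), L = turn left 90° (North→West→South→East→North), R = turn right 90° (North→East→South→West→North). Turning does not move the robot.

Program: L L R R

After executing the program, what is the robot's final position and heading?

Start: (x=6, y=9), facing North
  L: turn left, now facing West
  L: turn left, now facing South
  R: turn right, now facing West
  R: turn right, now facing North
Final: (x=6, y=9), facing North

Answer: Final position: (x=6, y=9), facing North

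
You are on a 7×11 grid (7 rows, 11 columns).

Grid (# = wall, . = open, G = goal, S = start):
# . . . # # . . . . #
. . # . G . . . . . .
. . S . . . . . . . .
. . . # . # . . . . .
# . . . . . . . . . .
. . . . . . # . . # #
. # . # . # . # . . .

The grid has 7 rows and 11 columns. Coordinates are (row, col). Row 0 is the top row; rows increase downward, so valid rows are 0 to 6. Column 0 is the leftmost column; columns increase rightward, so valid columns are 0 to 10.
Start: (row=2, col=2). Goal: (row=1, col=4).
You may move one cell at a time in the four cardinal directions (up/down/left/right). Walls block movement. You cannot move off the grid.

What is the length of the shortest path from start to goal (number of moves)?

Answer: Shortest path length: 3

Derivation:
BFS from (row=2, col=2) until reaching (row=1, col=4):
  Distance 0: (row=2, col=2)
  Distance 1: (row=2, col=1), (row=2, col=3), (row=3, col=2)
  Distance 2: (row=1, col=1), (row=1, col=3), (row=2, col=0), (row=2, col=4), (row=3, col=1), (row=4, col=2)
  Distance 3: (row=0, col=1), (row=0, col=3), (row=1, col=0), (row=1, col=4), (row=2, col=5), (row=3, col=0), (row=3, col=4), (row=4, col=1), (row=4, col=3), (row=5, col=2)  <- goal reached here
One shortest path (3 moves): (row=2, col=2) -> (row=2, col=3) -> (row=2, col=4) -> (row=1, col=4)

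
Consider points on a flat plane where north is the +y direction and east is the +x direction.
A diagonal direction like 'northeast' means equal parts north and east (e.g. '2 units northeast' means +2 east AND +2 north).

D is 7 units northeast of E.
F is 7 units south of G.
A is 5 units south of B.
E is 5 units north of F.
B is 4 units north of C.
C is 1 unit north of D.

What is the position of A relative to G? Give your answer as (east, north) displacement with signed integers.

Place G at the origin (east=0, north=0).
  F is 7 units south of G: delta (east=+0, north=-7); F at (east=0, north=-7).
  E is 5 units north of F: delta (east=+0, north=+5); E at (east=0, north=-2).
  D is 7 units northeast of E: delta (east=+7, north=+7); D at (east=7, north=5).
  C is 1 unit north of D: delta (east=+0, north=+1); C at (east=7, north=6).
  B is 4 units north of C: delta (east=+0, north=+4); B at (east=7, north=10).
  A is 5 units south of B: delta (east=+0, north=-5); A at (east=7, north=5).
Therefore A relative to G: (east=7, north=5).

Answer: A is at (east=7, north=5) relative to G.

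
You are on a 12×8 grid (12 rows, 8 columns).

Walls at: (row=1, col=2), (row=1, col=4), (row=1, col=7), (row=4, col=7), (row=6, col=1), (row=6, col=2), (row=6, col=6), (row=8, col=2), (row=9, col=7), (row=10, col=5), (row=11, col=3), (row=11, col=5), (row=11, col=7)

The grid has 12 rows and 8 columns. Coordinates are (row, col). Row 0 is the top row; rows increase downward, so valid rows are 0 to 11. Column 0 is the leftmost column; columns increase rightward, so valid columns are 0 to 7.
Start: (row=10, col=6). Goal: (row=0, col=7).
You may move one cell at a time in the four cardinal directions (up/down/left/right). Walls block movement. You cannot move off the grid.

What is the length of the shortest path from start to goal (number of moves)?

Answer: Shortest path length: 13

Derivation:
BFS from (row=10, col=6) until reaching (row=0, col=7):
  Distance 0: (row=10, col=6)
  Distance 1: (row=9, col=6), (row=10, col=7), (row=11, col=6)
  Distance 2: (row=8, col=6), (row=9, col=5)
  Distance 3: (row=7, col=6), (row=8, col=5), (row=8, col=7), (row=9, col=4)
  Distance 4: (row=7, col=5), (row=7, col=7), (row=8, col=4), (row=9, col=3), (row=10, col=4)
  Distance 5: (row=6, col=5), (row=6, col=7), (row=7, col=4), (row=8, col=3), (row=9, col=2), (row=10, col=3), (row=11, col=4)
  Distance 6: (row=5, col=5), (row=5, col=7), (row=6, col=4), (row=7, col=3), (row=9, col=1), (row=10, col=2)
  Distance 7: (row=4, col=5), (row=5, col=4), (row=5, col=6), (row=6, col=3), (row=7, col=2), (row=8, col=1), (row=9, col=0), (row=10, col=1), (row=11, col=2)
  Distance 8: (row=3, col=5), (row=4, col=4), (row=4, col=6), (row=5, col=3), (row=7, col=1), (row=8, col=0), (row=10, col=0), (row=11, col=1)
  Distance 9: (row=2, col=5), (row=3, col=4), (row=3, col=6), (row=4, col=3), (row=5, col=2), (row=7, col=0), (row=11, col=0)
  Distance 10: (row=1, col=5), (row=2, col=4), (row=2, col=6), (row=3, col=3), (row=3, col=7), (row=4, col=2), (row=5, col=1), (row=6, col=0)
  Distance 11: (row=0, col=5), (row=1, col=6), (row=2, col=3), (row=2, col=7), (row=3, col=2), (row=4, col=1), (row=5, col=0)
  Distance 12: (row=0, col=4), (row=0, col=6), (row=1, col=3), (row=2, col=2), (row=3, col=1), (row=4, col=0)
  Distance 13: (row=0, col=3), (row=0, col=7), (row=2, col=1), (row=3, col=0)  <- goal reached here
One shortest path (13 moves): (row=10, col=6) -> (row=9, col=6) -> (row=8, col=6) -> (row=8, col=7) -> (row=7, col=7) -> (row=6, col=7) -> (row=5, col=7) -> (row=5, col=6) -> (row=4, col=6) -> (row=3, col=6) -> (row=2, col=6) -> (row=1, col=6) -> (row=0, col=6) -> (row=0, col=7)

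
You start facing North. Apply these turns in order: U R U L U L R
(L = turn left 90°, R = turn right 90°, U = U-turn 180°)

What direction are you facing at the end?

Start: North
  U (U-turn (180°)) -> South
  R (right (90° clockwise)) -> West
  U (U-turn (180°)) -> East
  L (left (90° counter-clockwise)) -> North
  U (U-turn (180°)) -> South
  L (left (90° counter-clockwise)) -> East
  R (right (90° clockwise)) -> South
Final: South

Answer: Final heading: South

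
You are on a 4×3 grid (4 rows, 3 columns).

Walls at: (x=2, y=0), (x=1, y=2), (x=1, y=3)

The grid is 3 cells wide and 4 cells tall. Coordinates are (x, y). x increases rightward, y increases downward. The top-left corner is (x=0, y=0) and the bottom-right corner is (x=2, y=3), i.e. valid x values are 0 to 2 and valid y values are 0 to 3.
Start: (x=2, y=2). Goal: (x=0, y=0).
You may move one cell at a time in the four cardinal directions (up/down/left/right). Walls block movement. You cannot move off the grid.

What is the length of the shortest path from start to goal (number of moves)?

Answer: Shortest path length: 4

Derivation:
BFS from (x=2, y=2) until reaching (x=0, y=0):
  Distance 0: (x=2, y=2)
  Distance 1: (x=2, y=1), (x=2, y=3)
  Distance 2: (x=1, y=1)
  Distance 3: (x=1, y=0), (x=0, y=1)
  Distance 4: (x=0, y=0), (x=0, y=2)  <- goal reached here
One shortest path (4 moves): (x=2, y=2) -> (x=2, y=1) -> (x=1, y=1) -> (x=0, y=1) -> (x=0, y=0)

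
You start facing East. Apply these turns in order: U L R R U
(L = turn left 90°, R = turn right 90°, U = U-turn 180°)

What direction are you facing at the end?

Answer: Final heading: South

Derivation:
Start: East
  U (U-turn (180°)) -> West
  L (left (90° counter-clockwise)) -> South
  R (right (90° clockwise)) -> West
  R (right (90° clockwise)) -> North
  U (U-turn (180°)) -> South
Final: South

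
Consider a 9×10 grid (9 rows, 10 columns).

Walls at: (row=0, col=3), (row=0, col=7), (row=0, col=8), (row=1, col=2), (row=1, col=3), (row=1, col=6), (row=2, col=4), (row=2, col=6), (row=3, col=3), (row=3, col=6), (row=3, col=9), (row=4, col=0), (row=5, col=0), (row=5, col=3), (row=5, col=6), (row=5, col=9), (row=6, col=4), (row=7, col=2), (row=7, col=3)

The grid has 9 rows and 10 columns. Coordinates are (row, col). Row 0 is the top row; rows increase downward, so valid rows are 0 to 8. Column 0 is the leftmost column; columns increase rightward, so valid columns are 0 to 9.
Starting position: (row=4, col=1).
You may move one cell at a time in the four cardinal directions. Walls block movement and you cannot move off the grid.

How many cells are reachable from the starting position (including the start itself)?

Answer: Reachable cells: 71

Derivation:
BFS flood-fill from (row=4, col=1):
  Distance 0: (row=4, col=1)
  Distance 1: (row=3, col=1), (row=4, col=2), (row=5, col=1)
  Distance 2: (row=2, col=1), (row=3, col=0), (row=3, col=2), (row=4, col=3), (row=5, col=2), (row=6, col=1)
  Distance 3: (row=1, col=1), (row=2, col=0), (row=2, col=2), (row=4, col=4), (row=6, col=0), (row=6, col=2), (row=7, col=1)
  Distance 4: (row=0, col=1), (row=1, col=0), (row=2, col=3), (row=3, col=4), (row=4, col=5), (row=5, col=4), (row=6, col=3), (row=7, col=0), (row=8, col=1)
  Distance 5: (row=0, col=0), (row=0, col=2), (row=3, col=5), (row=4, col=6), (row=5, col=5), (row=8, col=0), (row=8, col=2)
  Distance 6: (row=2, col=5), (row=4, col=7), (row=6, col=5), (row=8, col=3)
  Distance 7: (row=1, col=5), (row=3, col=7), (row=4, col=8), (row=5, col=7), (row=6, col=6), (row=7, col=5), (row=8, col=4)
  Distance 8: (row=0, col=5), (row=1, col=4), (row=2, col=7), (row=3, col=8), (row=4, col=9), (row=5, col=8), (row=6, col=7), (row=7, col=4), (row=7, col=6), (row=8, col=5)
  Distance 9: (row=0, col=4), (row=0, col=6), (row=1, col=7), (row=2, col=8), (row=6, col=8), (row=7, col=7), (row=8, col=6)
  Distance 10: (row=1, col=8), (row=2, col=9), (row=6, col=9), (row=7, col=8), (row=8, col=7)
  Distance 11: (row=1, col=9), (row=7, col=9), (row=8, col=8)
  Distance 12: (row=0, col=9), (row=8, col=9)
Total reachable: 71 (grid has 71 open cells total)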